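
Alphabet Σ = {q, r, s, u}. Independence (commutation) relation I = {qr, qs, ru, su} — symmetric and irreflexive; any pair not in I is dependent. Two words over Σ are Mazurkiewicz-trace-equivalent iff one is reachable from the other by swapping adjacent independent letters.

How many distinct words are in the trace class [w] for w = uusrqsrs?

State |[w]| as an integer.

56

0(u) covers ∅
1(u) covers 0:u
2(s) covers ∅
3(r) covers 2:s
4(q) covers 1:u
5(s) covers 3:r
6(r) covers 5:s
7(s) covers 6:r
floor of heap: 0:u, 2:s
completions by unplaced set U, small U first (add the entries for U minus each lowest piece of U):
  |U|=1: {4}:1  {7}:1
  |U|=2: {1,4}:1  {4,7}:2  {6,7}:1
  |U|=3: {0,1,4}:1  {1,4,7}:3  {4,6,7}:3  {5,6,7}:1
  |U|=4: {0,1,4,7}:4  {1,4,6,7}:6  {3,5,6,7}:1  {4,5,6,7}:4
  |U|=5: {0,1,4,6,7}:10  {1,4,5,6,7}:10  {2,3,5,6,7}:1  {3,4,5,6,7}:5
  |U|=6: {0,1,4,5,6,7}:20  {1,3,4,5,6,7}:15  {2,3,4,5,6,7}:6
  start at 0(u): 21
  start at 2(s): 35
sum over floor = 56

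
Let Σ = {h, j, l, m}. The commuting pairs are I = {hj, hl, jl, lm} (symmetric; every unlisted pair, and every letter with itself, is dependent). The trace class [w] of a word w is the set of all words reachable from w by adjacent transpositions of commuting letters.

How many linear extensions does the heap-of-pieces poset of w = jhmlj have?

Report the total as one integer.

0(j) covers ∅
1(h) covers ∅
2(m) covers 0:j, 1:h
3(l) covers ∅
4(j) covers 2:m
floor of heap: 0:j, 1:h, 3:l
completions by unplaced set U, small U first (add the entries for U minus each lowest piece of U):
  |U|=1: {3}:1  {4}:1
  |U|=2: {2,4}:1  {3,4}:2
  |U|=3: {0,2,4}:1  {1,2,4}:1  {2,3,4}:3
  start at 0(j): 4
  start at 1(h): 4
  start at 3(l): 2
sum over floor = 10

10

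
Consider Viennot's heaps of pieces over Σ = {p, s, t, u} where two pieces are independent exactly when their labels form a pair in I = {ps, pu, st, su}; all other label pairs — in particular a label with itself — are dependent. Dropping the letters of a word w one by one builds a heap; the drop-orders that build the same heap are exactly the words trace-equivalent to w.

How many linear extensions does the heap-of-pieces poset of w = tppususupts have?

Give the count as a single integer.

piece 0:t — minimal
piece 1:p rests on {0:t}
piece 2:p rests on {1:p}
piece 3:u rests on {0:t}
piece 4:s — minimal
piece 5:u rests on {3:u}
piece 6:s rests on {4:s}
piece 7:u rests on {5:u}
piece 8:p rests on {2:p}
piece 9:t rests on {7:u, 8:p}
piece 10:s rests on {6:s}
minimal pieces: {0:t, 4:s}
ways to finish when only these pieces remain (= sum over removing one remaining piece with nothing left below it):
  1 left: {9}→1  {10}→1
  2 left: {6,10}→1  {7,9}→1  {8,9}→1  {9,10}→2
  3 left: {2,8,9}→1  {4,6,10}→1  {5,7,9}→1  {6,9,10}→3  {7,8,9}→2  {7,9,10}→3  {8,9,10}→3
  4 left: {1,2,8,9}→1  {2,7,8,9}→3  {2,8,9,10}→4  {3,5,7,9}→1  {4,6,9,10}→4  {5,7,8,9}→3  {5,7,9,10}→4  {6,7,9,10}→6  {6,8,9,10}→6  {7,8,9,10}→8
  5 left: {1,2,7,8,9}→4  {1,2,8,9,10}→5  {2,5,7,8,9}→6  {2,6,8,9,10}→10  {2,7,8,9,10}→15  {3,5,7,8,9}→4  {3,5,7,9,10}→5  {4,6,7,9,10}→10  {4,6,8,9,10}→10  {5,6,7,9,10}→10  {5,7,8,9,10}→15  {6,7,8,9,10}→20
  6 left: {1,2,5,7,8,9}→10  {1,2,6,8,9,10}→15  {1,2,7,8,9,10}→24  {2,3,5,7,8,9}→10  {2,4,6,8,9,10}→20  {2,5,7,8,9,10}→36  {2,6,7,8,9,10}→45  {3,5,6,7,9,10}→15  {3,5,7,8,9,10}→24  {4,5,6,7,9,10}→20  {4,6,7,8,9,10}→40  {5,6,7,8,9,10}→45
  7 left: {1,2,3,5,7,8,9}→20  {1,2,4,6,8,9,10}→35  {1,2,5,7,8,9,10}→70  {1,2,6,7,8,9,10}→84  {2,3,5,7,8,9,10}→70  {2,4,6,7,8,9,10}→105  {2,5,6,7,8,9,10}→126  {3,4,5,6,7,9,10}→35  {3,5,6,7,8,9,10}→84  {4,5,6,7,8,9,10}→105
  8 left: {0,1,2,3,5,7,8,9}→20  {1,2,3,5,7,8,9,10}→160  {1,2,4,6,7,8,9,10}→224  {1,2,5,6,7,8,9,10}→280  {2,3,5,6,7,8,9,10}→280  {2,4,5,6,7,8,9,10}→336  {3,4,5,6,7,8,9,10}→224
  9 left: {0,1,2,3,5,7,8,9,10}→180  {1,2,3,5,6,7,8,9,10}→720  {1,2,4,5,6,7,8,9,10}→840  {2,3,4,5,6,7,8,9,10}→840
  placing 0:t first → 2400 extensions
  placing 4:s first → 900 extensions
total linear extensions = 3300

3300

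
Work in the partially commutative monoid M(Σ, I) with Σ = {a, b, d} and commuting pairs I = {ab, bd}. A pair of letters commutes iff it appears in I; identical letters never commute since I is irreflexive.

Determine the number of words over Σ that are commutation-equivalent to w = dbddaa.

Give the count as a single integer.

6

#0=d has no predecessor
#1=b has no predecessor
#2=d depends on [0:d]
#3=d depends on [2:d]
#4=a depends on [3:d]
#5=a depends on [4:a]
sources: [0:d, 1:b]
N(rest) = Σ N(rest − s) over sources s of rest; N(one piece) = 1:
  size 1 → [1]=1  [5]=1
  size 2 → [1,5]=2  [4,5]=1
  size 3 → [1,4,5]=3  [3,4,5]=1
  size 4 → [1,3,4,5]=4  [2,3,4,5]=1
  first=0(d) contributes 5
  first=1(b) contributes 1
|[w]| = 6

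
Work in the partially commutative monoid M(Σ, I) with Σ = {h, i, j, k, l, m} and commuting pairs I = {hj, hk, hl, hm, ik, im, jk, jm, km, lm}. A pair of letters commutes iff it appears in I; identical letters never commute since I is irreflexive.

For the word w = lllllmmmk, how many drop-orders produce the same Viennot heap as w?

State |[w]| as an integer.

84

piece 0:l — minimal
piece 1:l rests on {0:l}
piece 2:l rests on {1:l}
piece 3:l rests on {2:l}
piece 4:l rests on {3:l}
piece 5:m — minimal
piece 6:m rests on {5:m}
piece 7:m rests on {6:m}
piece 8:k rests on {4:l}
minimal pieces: {0:l, 5:m}
ways to finish when only these pieces remain (= sum over removing one remaining piece with nothing left below it):
  1 left: {7}→1  {8}→1
  2 left: {4,8}→1  {6,7}→1  {7,8}→2
  3 left: {3,4,8}→1  {4,7,8}→3  {5,6,7}→1  {6,7,8}→3
  4 left: {2,3,4,8}→1  {3,4,7,8}→4  {4,6,7,8}→6  {5,6,7,8}→4
  5 left: {1,2,3,4,8}→1  {2,3,4,7,8}→5  {3,4,6,7,8}→10  {4,5,6,7,8}→10
  6 left: {0,1,2,3,4,8}→1  {1,2,3,4,7,8}→6  {2,3,4,6,7,8}→15  {3,4,5,6,7,8}→20
  7 left: {0,1,2,3,4,7,8}→7  {1,2,3,4,6,7,8}→21  {2,3,4,5,6,7,8}→35
  placing 0:l first → 56 extensions
  placing 5:m first → 28 extensions
total linear extensions = 84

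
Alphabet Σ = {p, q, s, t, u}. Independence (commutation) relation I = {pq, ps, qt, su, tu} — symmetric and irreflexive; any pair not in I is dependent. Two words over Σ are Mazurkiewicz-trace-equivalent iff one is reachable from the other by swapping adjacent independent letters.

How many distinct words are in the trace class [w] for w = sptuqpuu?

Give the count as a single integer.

0(s) covers ∅
1(p) covers ∅
2(t) covers 0:s, 1:p
3(u) covers 1:p
4(q) covers 0:s, 3:u
5(p) covers 2:t, 3:u
6(u) covers 4:q, 5:p
7(u) covers 6:u
floor of heap: 0:s, 1:p
completions by unplaced set U, small U first (add the entries for U minus each lowest piece of U):
  |U|=1: {7}:1
  |U|=2: {6,7}:1
  |U|=3: {4,6,7}:1  {5,6,7}:1
  |U|=4: {2,5,6,7}:1  {4,5,6,7}:2
  |U|=5: {2,4,5,6,7}:3  {3,4,5,6,7}:2
  |U|=6: {0,2,4,5,6,7}:3  {2,3,4,5,6,7}:5
  start at 0(s): 5
  start at 1(p): 8
sum over floor = 13

13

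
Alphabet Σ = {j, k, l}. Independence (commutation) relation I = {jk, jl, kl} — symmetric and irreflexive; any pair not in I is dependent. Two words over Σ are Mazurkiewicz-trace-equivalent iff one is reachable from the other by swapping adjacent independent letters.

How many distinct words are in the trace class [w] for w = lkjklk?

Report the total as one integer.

#0=l has no predecessor
#1=k has no predecessor
#2=j has no predecessor
#3=k depends on [1:k]
#4=l depends on [0:l]
#5=k depends on [3:k]
sources: [0:l, 1:k, 2:j]
N(rest) = Σ N(rest − s) over sources s of rest; N(one piece) = 1:
  size 1 → [2]=1  [4]=1  [5]=1
  size 2 → [0,4]=1  [2,4]=2  [2,5]=2  [3,5]=1  [4,5]=2
  size 3 → [0,2,4]=3  [0,4,5]=3  [1,3,5]=1  [2,3,5]=3  [2,4,5]=6  [3,4,5]=3
  size 4 → [0,2,4,5]=12  [0,3,4,5]=6  [1,2,3,5]=4  [1,3,4,5]=4  [2,3,4,5]=12
  first=0(l) contributes 20
  first=1(k) contributes 30
  first=2(j) contributes 10
|[w]| = 60

60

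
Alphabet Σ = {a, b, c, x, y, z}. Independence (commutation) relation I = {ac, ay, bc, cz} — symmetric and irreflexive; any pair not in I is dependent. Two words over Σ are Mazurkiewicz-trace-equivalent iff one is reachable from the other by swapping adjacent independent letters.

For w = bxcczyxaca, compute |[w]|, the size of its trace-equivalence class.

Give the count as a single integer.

9

#0=b has no predecessor
#1=x depends on [0:b]
#2=c depends on [1:x]
#3=c depends on [2:c]
#4=z depends on [1:x]
#5=y depends on [3:c, 4:z]
#6=x depends on [5:y]
#7=a depends on [6:x]
#8=c depends on [6:x]
#9=a depends on [7:a]
sources: [0:b]
N(rest) = Σ N(rest − s) over sources s of rest; N(one piece) = 1:
  size 1 → [8]=1  [9]=1
  size 2 → [7,9]=1  [8,9]=2
  size 3 → [7,8,9]=3
  size 4 → [6,7,8,9]=3
  size 5 → [5,6,7,8,9]=3
  size 6 → [3,5,6,7,8,9]=3  [4,5,6,7,8,9]=3
  size 7 → [2,3,5,6,7,8,9]=3  [3,4,5,6,7,8,9]=6
  size 8 → [2,3,4,5,6,7,8,9]=9
  first=0(b) contributes 9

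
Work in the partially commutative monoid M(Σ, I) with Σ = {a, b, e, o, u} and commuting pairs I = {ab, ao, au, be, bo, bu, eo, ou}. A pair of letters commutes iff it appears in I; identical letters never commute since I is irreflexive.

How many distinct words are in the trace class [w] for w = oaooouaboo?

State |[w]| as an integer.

piece 0:o — minimal
piece 1:a — minimal
piece 2:o rests on {0:o}
piece 3:o rests on {2:o}
piece 4:o rests on {3:o}
piece 5:u — minimal
piece 6:a rests on {1:a}
piece 7:b — minimal
piece 8:o rests on {4:o}
piece 9:o rests on {8:o}
minimal pieces: {0:o, 1:a, 5:u, 7:b}
ways to finish when only these pieces remain (= sum over removing one remaining piece with nothing left below it):
  1 left: {5}→1  {6}→1  {7}→1  {9}→1
  2 left: {1,6}→1  {5,6}→2  {5,7}→2  {5,9}→2  {6,7}→2  {6,9}→2  {7,9}→2  {8,9}→1
  3 left: {1,5,6}→3  {1,6,7}→3  {1,6,9}→3  {4,8,9}→1  {5,6,7}→6  {5,6,9}→6  {5,7,9}→6  {5,8,9}→3  {6,7,9}→6  {6,8,9}→3  {7,8,9}→3
  4 left: {1,5,6,7}→12  {1,5,6,9}→12  {1,6,7,9}→12  {1,6,8,9}→6  {3,4,8,9}→1  {4,5,8,9}→4  {4,6,8,9}→4  {4,7,8,9}→4  {5,6,7,9}→24  {5,6,8,9}→12  {5,7,8,9}→12  {6,7,8,9}→12
  5 left: {1,4,6,8,9}→10  {1,5,6,7,9}→60  {1,5,6,8,9}→30  {1,6,7,8,9}→30  {2,3,4,8,9}→1  {3,4,5,8,9}→5  {3,4,6,8,9}→5  {3,4,7,8,9}→5  {4,5,6,8,9}→20  {4,5,7,8,9}→20  {4,6,7,8,9}→20  {5,6,7,8,9}→60
  6 left: {0,2,3,4,8,9}→1  {1,3,4,6,8,9}→15  {1,4,5,6,8,9}→60  {1,4,6,7,8,9}→60  {1,5,6,7,8,9}→180  {2,3,4,5,8,9}→6  {2,3,4,6,8,9}→6  {2,3,4,7,8,9}→6  {3,4,5,6,8,9}→30  {3,4,5,7,8,9}→30  {3,4,6,7,8,9}→30  {4,5,6,7,8,9}→120
  7 left: {0,2,3,4,5,8,9}→7  {0,2,3,4,6,8,9}→7  {0,2,3,4,7,8,9}→7  {1,2,3,4,6,8,9}→21  {1,3,4,5,6,8,9}→105  {1,3,4,6,7,8,9}→105  {1,4,5,6,7,8,9}→420  {2,3,4,5,6,8,9}→42  {2,3,4,5,7,8,9}→42  {2,3,4,6,7,8,9}→42  {3,4,5,6,7,8,9}→210
  8 left: {0,1,2,3,4,6,8,9}→28  {0,2,3,4,5,6,8,9}→56  {0,2,3,4,5,7,8,9}→56  {0,2,3,4,6,7,8,9}→56  {1,2,3,4,5,6,8,9}→168  {1,2,3,4,6,7,8,9}→168  {1,3,4,5,6,7,8,9}→840  {2,3,4,5,6,7,8,9}→336
  placing 0:o first → 1512 extensions
  placing 1:a first → 504 extensions
  placing 5:u first → 252 extensions
  placing 7:b first → 252 extensions
total linear extensions = 2520

2520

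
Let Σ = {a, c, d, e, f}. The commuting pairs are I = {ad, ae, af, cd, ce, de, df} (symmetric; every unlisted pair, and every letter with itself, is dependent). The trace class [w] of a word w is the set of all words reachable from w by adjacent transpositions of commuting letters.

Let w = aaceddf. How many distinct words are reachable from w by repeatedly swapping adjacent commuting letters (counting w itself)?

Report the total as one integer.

84

piece 0:a — minimal
piece 1:a rests on {0:a}
piece 2:c rests on {1:a}
piece 3:e — minimal
piece 4:d — minimal
piece 5:d rests on {4:d}
piece 6:f rests on {2:c, 3:e}
minimal pieces: {0:a, 3:e, 4:d}
ways to finish when only these pieces remain (= sum over removing one remaining piece with nothing left below it):
  1 left: {5}→1  {6}→1
  2 left: {2,6}→1  {3,6}→1  {4,5}→1  {5,6}→2
  3 left: {1,2,6}→1  {2,3,6}→2  {2,5,6}→3  {3,5,6}→3  {4,5,6}→3
  4 left: {0,1,2,6}→1  {1,2,3,6}→3  {1,2,5,6}→4  {2,3,5,6}→8  {2,4,5,6}→6  {3,4,5,6}→6
  5 left: {0,1,2,3,6}→4  {0,1,2,5,6}→5  {1,2,3,5,6}→15  {1,2,4,5,6}→10  {2,3,4,5,6}→20
  placing 0:a first → 45 extensions
  placing 3:e first → 15 extensions
  placing 4:d first → 24 extensions
total linear extensions = 84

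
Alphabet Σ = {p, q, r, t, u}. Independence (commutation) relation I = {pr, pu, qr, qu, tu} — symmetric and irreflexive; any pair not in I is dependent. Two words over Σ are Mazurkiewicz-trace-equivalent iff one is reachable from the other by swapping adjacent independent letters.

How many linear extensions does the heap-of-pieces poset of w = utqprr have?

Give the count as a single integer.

16

#0=u has no predecessor
#1=t has no predecessor
#2=q depends on [1:t]
#3=p depends on [2:q]
#4=r depends on [0:u, 1:t]
#5=r depends on [4:r]
sources: [0:u, 1:t]
N(rest) = Σ N(rest − s) over sources s of rest; N(one piece) = 1:
  size 1 → [3]=1  [5]=1
  size 2 → [2,3]=1  [3,5]=2  [4,5]=1
  size 3 → [0,4,5]=1  [2,3,5]=3  [3,4,5]=3
  size 4 → [0,3,4,5]=4  [2,3,4,5]=6
  first=0(u) contributes 6
  first=1(t) contributes 10
|[w]| = 16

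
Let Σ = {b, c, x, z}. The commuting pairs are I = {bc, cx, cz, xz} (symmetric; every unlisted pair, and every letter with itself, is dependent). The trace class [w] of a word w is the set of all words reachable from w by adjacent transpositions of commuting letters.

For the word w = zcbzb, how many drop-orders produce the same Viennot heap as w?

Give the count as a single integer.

0(z) covers ∅
1(c) covers ∅
2(b) covers 0:z
3(z) covers 2:b
4(b) covers 3:z
floor of heap: 0:z, 1:c
completions by unplaced set U, small U first (add the entries for U minus each lowest piece of U):
  |U|=1: {1}:1  {4}:1
  |U|=2: {1,4}:2  {3,4}:1
  |U|=3: {1,3,4}:3  {2,3,4}:1
  start at 0(z): 4
  start at 1(c): 1
sum over floor = 5

5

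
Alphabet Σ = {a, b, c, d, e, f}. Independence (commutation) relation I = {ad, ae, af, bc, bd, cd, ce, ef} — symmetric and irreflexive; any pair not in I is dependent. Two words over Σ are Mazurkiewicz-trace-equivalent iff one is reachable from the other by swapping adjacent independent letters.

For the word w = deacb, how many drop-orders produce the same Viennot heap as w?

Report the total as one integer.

9

#0=d has no predecessor
#1=e depends on [0:d]
#2=a has no predecessor
#3=c depends on [2:a]
#4=b depends on [1:e, 2:a]
sources: [0:d, 2:a]
N(rest) = Σ N(rest − s) over sources s of rest; N(one piece) = 1:
  size 1 → [3]=1  [4]=1
  size 2 → [1,4]=1  [3,4]=2
  size 3 → [0,1,4]=1  [1,3,4]=3  [2,3,4]=2
  first=0(d) contributes 5
  first=2(a) contributes 4
|[w]| = 9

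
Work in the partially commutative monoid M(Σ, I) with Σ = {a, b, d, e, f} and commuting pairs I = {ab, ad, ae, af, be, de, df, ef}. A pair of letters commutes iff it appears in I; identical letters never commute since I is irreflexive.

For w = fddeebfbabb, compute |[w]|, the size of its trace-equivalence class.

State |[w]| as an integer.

0(f) covers ∅
1(d) covers ∅
2(d) covers 1:d
3(e) covers ∅
4(e) covers 3:e
5(b) covers 0:f, 2:d
6(f) covers 5:b
7(b) covers 6:f
8(a) covers ∅
9(b) covers 7:b
10(b) covers 9:b
floor of heap: 0:f, 1:d, 3:e, 8:a
completions by unplaced set U, small U first (add the entries for U minus each lowest piece of U):
  |U|=1: {4}:1  {8}:1  {10}:1
  |U|=2: {3,4}:1  {4,8}:2  {4,10}:2  {8,10}:2  {9,10}:1
  |U|=3: {3,4,8}:3  {3,4,10}:3  {4,8,10}:6  {4,9,10}:3  {7,9,10}:1  {8,9,10}:3
  |U|=4: {3,4,8,10}:12  {3,4,9,10}:6  {4,7,9,10}:4  {4,8,9,10}:12  {6,7,9,10}:1  {7,8,9,10}:4
  |U|=5: {3,4,7,9,10}:10  {3,4,8,9,10}:30  {4,6,7,9,10}:5  {4,7,8,9,10}:20  {5,6,7,9,10}:1  {6,7,8,9,10}:5
  |U|=6: {0,5,6,7,9,10}:1  {2,5,6,7,9,10}:1  {3,4,6,7,9,10}:15  {3,4,7,8,9,10}:60  {4,5,6,7,9,10}:6  {4,6,7,8,9,10}:30  {5,6,7,8,9,10}:6
  |U|=7: {0,2,5,6,7,9,10}:2  {0,4,5,6,7,9,10}:7  {0,5,6,7,8,9,10}:7  {1,2,5,6,7,9,10}:1  {2,4,5,6,7,9,10}:7  {2,5,6,7,8,9,10}:7  {3,4,5,6,7,9,10}:21  {3,4,6,7,8,9,10}:105  {4,5,6,7,8,9,10}:42
  |U|=8: {0,1,2,5,6,7,9,10}:3  {0,2,4,5,6,7,9,10}:16  {0,2,5,6,7,8,9,10}:16  {0,3,4,5,6,7,9,10}:28  {0,4,5,6,7,8,9,10}:56  {1,2,4,5,6,7,9,10}:8  {1,2,5,6,7,8,9,10}:8  {2,3,4,5,6,7,9,10}:28  {2,4,5,6,7,8,9,10}:56  {3,4,5,6,7,8,9,10}:168
  |U|=9: {0,1,2,4,5,6,7,9,10}:27  {0,1,2,5,6,7,8,9,10}:27  {0,2,3,4,5,6,7,9,10}:72  {0,2,4,5,6,7,8,9,10}:144  {0,3,4,5,6,7,8,9,10}:252  {1,2,3,4,5,6,7,9,10}:36  {1,2,4,5,6,7,8,9,10}:72  {2,3,4,5,6,7,8,9,10}:252
  start at 0(f): 360
  start at 1(d): 720
  start at 3(e): 270
  start at 8(a): 135
sum over floor = 1485

1485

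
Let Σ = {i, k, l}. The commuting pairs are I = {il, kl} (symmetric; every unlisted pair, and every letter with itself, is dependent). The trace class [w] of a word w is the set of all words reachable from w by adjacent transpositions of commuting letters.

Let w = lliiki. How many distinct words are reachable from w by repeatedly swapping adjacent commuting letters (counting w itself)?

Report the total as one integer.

15

piece 0:l — minimal
piece 1:l rests on {0:l}
piece 2:i — minimal
piece 3:i rests on {2:i}
piece 4:k rests on {3:i}
piece 5:i rests on {4:k}
minimal pieces: {0:l, 2:i}
ways to finish when only these pieces remain (= sum over removing one remaining piece with nothing left below it):
  1 left: {1}→1  {5}→1
  2 left: {0,1}→1  {1,5}→2  {4,5}→1
  3 left: {0,1,5}→3  {1,4,5}→3  {3,4,5}→1
  4 left: {0,1,4,5}→6  {1,3,4,5}→4  {2,3,4,5}→1
  placing 0:l first → 5 extensions
  placing 2:i first → 10 extensions
total linear extensions = 15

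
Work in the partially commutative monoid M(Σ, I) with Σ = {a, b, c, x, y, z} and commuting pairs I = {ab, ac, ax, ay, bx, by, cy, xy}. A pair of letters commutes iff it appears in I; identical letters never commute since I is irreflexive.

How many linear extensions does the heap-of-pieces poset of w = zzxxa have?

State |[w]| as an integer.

piece 0:z — minimal
piece 1:z rests on {0:z}
piece 2:x rests on {1:z}
piece 3:x rests on {2:x}
piece 4:a rests on {1:z}
minimal pieces: {0:z}
ways to finish when only these pieces remain (= sum over removing one remaining piece with nothing left below it):
  1 left: {3}→1  {4}→1
  2 left: {2,3}→1  {3,4}→2
  3 left: {2,3,4}→3
  placing 0:z first → 3 extensions

3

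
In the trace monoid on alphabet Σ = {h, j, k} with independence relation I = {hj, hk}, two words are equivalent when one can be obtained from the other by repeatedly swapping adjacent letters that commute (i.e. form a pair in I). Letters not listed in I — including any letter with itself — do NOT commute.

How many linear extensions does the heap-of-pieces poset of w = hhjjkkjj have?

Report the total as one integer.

28

0(h) covers ∅
1(h) covers 0:h
2(j) covers ∅
3(j) covers 2:j
4(k) covers 3:j
5(k) covers 4:k
6(j) covers 5:k
7(j) covers 6:j
floor of heap: 0:h, 2:j
completions by unplaced set U, small U first (add the entries for U minus each lowest piece of U):
  |U|=1: {1}:1  {7}:1
  |U|=2: {0,1}:1  {1,7}:2  {6,7}:1
  |U|=3: {0,1,7}:3  {1,6,7}:3  {5,6,7}:1
  |U|=4: {0,1,6,7}:6  {1,5,6,7}:4  {4,5,6,7}:1
  |U|=5: {0,1,5,6,7}:10  {1,4,5,6,7}:5  {3,4,5,6,7}:1
  |U|=6: {0,1,4,5,6,7}:15  {1,3,4,5,6,7}:6  {2,3,4,5,6,7}:1
  start at 0(h): 7
  start at 2(j): 21
sum over floor = 28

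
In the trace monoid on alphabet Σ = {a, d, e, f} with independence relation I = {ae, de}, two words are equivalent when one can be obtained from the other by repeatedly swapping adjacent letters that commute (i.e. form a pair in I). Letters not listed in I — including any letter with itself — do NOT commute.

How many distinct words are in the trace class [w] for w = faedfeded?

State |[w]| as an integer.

18

piece 0:f — minimal
piece 1:a rests on {0:f}
piece 2:e rests on {0:f}
piece 3:d rests on {1:a}
piece 4:f rests on {2:e, 3:d}
piece 5:e rests on {4:f}
piece 6:d rests on {4:f}
piece 7:e rests on {5:e}
piece 8:d rests on {6:d}
minimal pieces: {0:f}
ways to finish when only these pieces remain (= sum over removing one remaining piece with nothing left below it):
  1 left: {7}→1  {8}→1
  2 left: {5,7}→1  {6,8}→1  {7,8}→2
  3 left: {5,7,8}→3  {6,7,8}→3
  4 left: {5,6,7,8}→6
  5 left: {4,5,6,7,8}→6
  6 left: {2,4,5,6,7,8}→6  {3,4,5,6,7,8}→6
  7 left: {1,3,4,5,6,7,8}→6  {2,3,4,5,6,7,8}→12
  placing 0:f first → 18 extensions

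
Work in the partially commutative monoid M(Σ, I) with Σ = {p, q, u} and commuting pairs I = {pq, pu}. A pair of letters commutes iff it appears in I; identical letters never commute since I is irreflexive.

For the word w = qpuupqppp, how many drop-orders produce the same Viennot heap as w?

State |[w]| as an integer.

126

0(q) covers ∅
1(p) covers ∅
2(u) covers 0:q
3(u) covers 2:u
4(p) covers 1:p
5(q) covers 3:u
6(p) covers 4:p
7(p) covers 6:p
8(p) covers 7:p
floor of heap: 0:q, 1:p
completions by unplaced set U, small U first (add the entries for U minus each lowest piece of U):
  |U|=1: {5}:1  {8}:1
  |U|=2: {3,5}:1  {5,8}:2  {7,8}:1
  |U|=3: {2,3,5}:1  {3,5,8}:3  {5,7,8}:3  {6,7,8}:1
  |U|=4: {0,2,3,5}:1  {2,3,5,8}:4  {3,5,7,8}:6  {4,6,7,8}:1  {5,6,7,8}:4
  |U|=5: {0,2,3,5,8}:5  {1,4,6,7,8}:1  {2,3,5,7,8}:10  {3,5,6,7,8}:10  {4,5,6,7,8}:5
  |U|=6: {0,2,3,5,7,8}:15  {1,4,5,6,7,8}:6  {2,3,5,6,7,8}:20  {3,4,5,6,7,8}:15
  |U|=7: {0,2,3,5,6,7,8}:35  {1,3,4,5,6,7,8}:21  {2,3,4,5,6,7,8}:35
  start at 0(q): 56
  start at 1(p): 70
sum over floor = 126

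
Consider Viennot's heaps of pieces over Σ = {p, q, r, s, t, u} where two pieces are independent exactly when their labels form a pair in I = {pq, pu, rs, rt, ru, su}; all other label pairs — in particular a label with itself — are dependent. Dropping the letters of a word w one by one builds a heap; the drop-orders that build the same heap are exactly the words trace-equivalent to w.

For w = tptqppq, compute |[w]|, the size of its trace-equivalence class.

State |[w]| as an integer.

6

0(t) covers ∅
1(p) covers 0:t
2(t) covers 1:p
3(q) covers 2:t
4(p) covers 2:t
5(p) covers 4:p
6(q) covers 3:q
floor of heap: 0:t
completions by unplaced set U, small U first (add the entries for U minus each lowest piece of U):
  |U|=1: {5}:1  {6}:1
  |U|=2: {3,6}:1  {4,5}:1  {5,6}:2
  |U|=3: {3,5,6}:3  {4,5,6}:3
  |U|=4: {3,4,5,6}:6
  |U|=5: {2,3,4,5,6}:6
  start at 0(t): 6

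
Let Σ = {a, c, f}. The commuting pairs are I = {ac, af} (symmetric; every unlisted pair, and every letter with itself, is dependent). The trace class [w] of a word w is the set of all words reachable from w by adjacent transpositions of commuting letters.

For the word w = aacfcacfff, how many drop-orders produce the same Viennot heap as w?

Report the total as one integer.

120

#0=a has no predecessor
#1=a depends on [0:a]
#2=c has no predecessor
#3=f depends on [2:c]
#4=c depends on [3:f]
#5=a depends on [1:a]
#6=c depends on [4:c]
#7=f depends on [6:c]
#8=f depends on [7:f]
#9=f depends on [8:f]
sources: [0:a, 2:c]
N(rest) = Σ N(rest − s) over sources s of rest; N(one piece) = 1:
  size 1 → [5]=1  [9]=1
  size 2 → [1,5]=1  [5,9]=2  [8,9]=1
  size 3 → [0,1,5]=1  [1,5,9]=3  [5,8,9]=3  [7,8,9]=1
  size 4 → [0,1,5,9]=4  [1,5,8,9]=6  [5,7,8,9]=4  [6,7,8,9]=1
  size 5 → [0,1,5,8,9]=10  [1,5,7,8,9]=10  [4,6,7,8,9]=1  [5,6,7,8,9]=5
  size 6 → [0,1,5,7,8,9]=20  [1,5,6,7,8,9]=15  [3,4,6,7,8,9]=1  [4,5,6,7,8,9]=6
  size 7 → [0,1,5,6,7,8,9]=35  [1,4,5,6,7,8,9]=21  [2,3,4,6,7,8,9]=1  [3,4,5,6,7,8,9]=7
  size 8 → [0,1,4,5,6,7,8,9]=56  [1,3,4,5,6,7,8,9]=28  [2,3,4,5,6,7,8,9]=8
  first=0(a) contributes 36
  first=2(c) contributes 84
|[w]| = 120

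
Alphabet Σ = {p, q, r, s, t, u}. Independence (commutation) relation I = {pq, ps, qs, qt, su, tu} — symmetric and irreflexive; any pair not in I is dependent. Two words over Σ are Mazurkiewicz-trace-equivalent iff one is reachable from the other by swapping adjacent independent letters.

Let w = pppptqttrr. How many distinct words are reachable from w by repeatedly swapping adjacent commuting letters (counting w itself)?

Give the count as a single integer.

drop 0:p onto floor
drop 1:p onto {0:p}
drop 2:p onto {1:p}
drop 3:p onto {2:p}
drop 4:t onto {3:p}
drop 5:q onto floor
drop 6:t onto {4:t}
drop 7:t onto {6:t}
drop 8:r onto {5:q, 7:t}
drop 9:r onto {8:r}
ground layer = {0:p, 5:q}
drop-orders for the pieces not yet dropped (sum over which currently-grounded one goes next):
  1 to go: {9} 1
  2 to go: {8,9} 1
  3 to go: {5,8,9} 1  {7,8,9} 1
  4 to go: {5,7,8,9} 2  {6,7,8,9} 1
  5 to go: {4,6,7,8,9} 1  {5,6,7,8,9} 3
  6 to go: {3,4,6,7,8,9} 1  {4,5,6,7,8,9} 4
  7 to go: {2,3,4,6,7,8,9} 1  {3,4,5,6,7,8,9} 5
  8 to go: {1,2,3,4,6,7,8,9} 1  {2,3,4,5,6,7,8,9} 6
  if 0:p drops first: 7 orders
  if 5:q drops first: 1 orders
heap linearizations: 8

8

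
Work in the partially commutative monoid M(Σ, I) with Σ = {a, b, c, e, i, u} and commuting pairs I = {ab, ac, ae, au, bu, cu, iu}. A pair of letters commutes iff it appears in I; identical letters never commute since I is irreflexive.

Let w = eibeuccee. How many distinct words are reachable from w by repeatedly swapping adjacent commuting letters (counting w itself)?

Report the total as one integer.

#0=e has no predecessor
#1=i depends on [0:e]
#2=b depends on [1:i]
#3=e depends on [2:b]
#4=u depends on [3:e]
#5=c depends on [3:e]
#6=c depends on [5:c]
#7=e depends on [4:u, 6:c]
#8=e depends on [7:e]
sources: [0:e]
N(rest) = Σ N(rest − s) over sources s of rest; N(one piece) = 1:
  size 1 → [8]=1
  size 2 → [7,8]=1
  size 3 → [4,7,8]=1  [6,7,8]=1
  size 4 → [4,6,7,8]=2  [5,6,7,8]=1
  size 5 → [4,5,6,7,8]=3
  size 6 → [3,4,5,6,7,8]=3
  size 7 → [2,3,4,5,6,7,8]=3
  first=0(e) contributes 3

3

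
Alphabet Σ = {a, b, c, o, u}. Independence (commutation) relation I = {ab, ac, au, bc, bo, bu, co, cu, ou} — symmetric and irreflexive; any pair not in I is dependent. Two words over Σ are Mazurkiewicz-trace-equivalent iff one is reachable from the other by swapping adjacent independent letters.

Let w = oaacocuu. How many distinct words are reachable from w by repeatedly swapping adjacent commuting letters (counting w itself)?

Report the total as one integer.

420

piece 0:o — minimal
piece 1:a rests on {0:o}
piece 2:a rests on {1:a}
piece 3:c — minimal
piece 4:o rests on {2:a}
piece 5:c rests on {3:c}
piece 6:u — minimal
piece 7:u rests on {6:u}
minimal pieces: {0:o, 3:c, 6:u}
ways to finish when only these pieces remain (= sum over removing one remaining piece with nothing left below it):
  1 left: {4}→1  {5}→1  {7}→1
  2 left: {2,4}→1  {3,5}→1  {4,5}→2  {4,7}→2  {5,7}→2  {6,7}→1
  3 left: {1,2,4}→1  {2,4,5}→3  {2,4,7}→3  {3,4,5}→3  {3,5,7}→3  {4,5,7}→6  {4,6,7}→3  {5,6,7}→3
  4 left: {0,1,2,4}→1  {1,2,4,5}→4  {1,2,4,7}→4  {2,3,4,5}→6  {2,4,5,7}→12  {2,4,6,7}→6  {3,4,5,7}→12  {3,5,6,7}→6  {4,5,6,7}→12
  5 left: {0,1,2,4,5}→5  {0,1,2,4,7}→5  {1,2,3,4,5}→10  {1,2,4,5,7}→20  {1,2,4,6,7}→10  {2,3,4,5,7}→30  {2,4,5,6,7}→30  {3,4,5,6,7}→30
  6 left: {0,1,2,3,4,5}→15  {0,1,2,4,5,7}→30  {0,1,2,4,6,7}→15  {1,2,3,4,5,7}→60  {1,2,4,5,6,7}→60  {2,3,4,5,6,7}→90
  placing 0:o first → 210 extensions
  placing 3:c first → 105 extensions
  placing 6:u first → 105 extensions
total linear extensions = 420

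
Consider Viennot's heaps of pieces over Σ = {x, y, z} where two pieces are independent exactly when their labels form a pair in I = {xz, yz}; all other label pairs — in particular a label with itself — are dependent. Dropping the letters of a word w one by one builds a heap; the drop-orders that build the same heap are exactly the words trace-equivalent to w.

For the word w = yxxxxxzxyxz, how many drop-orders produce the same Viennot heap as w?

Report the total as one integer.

55

0(y) covers ∅
1(x) covers 0:y
2(x) covers 1:x
3(x) covers 2:x
4(x) covers 3:x
5(x) covers 4:x
6(z) covers ∅
7(x) covers 5:x
8(y) covers 7:x
9(x) covers 8:y
10(z) covers 6:z
floor of heap: 0:y, 6:z
completions by unplaced set U, small U first (add the entries for U minus each lowest piece of U):
  |U|=1: {9}:1  {10}:1
  |U|=2: {6,10}:1  {8,9}:1  {9,10}:2
  |U|=3: {6,9,10}:3  {7,8,9}:1  {8,9,10}:3
  |U|=4: {5,7,8,9}:1  {6,8,9,10}:6  {7,8,9,10}:4
  |U|=5: {4,5,7,8,9}:1  {5,7,8,9,10}:5  {6,7,8,9,10}:10
  |U|=6: {3,4,5,7,8,9}:1  {4,5,7,8,9,10}:6  {5,6,7,8,9,10}:15
  |U|=7: {2,3,4,5,7,8,9}:1  {3,4,5,7,8,9,10}:7  {4,5,6,7,8,9,10}:21
  |U|=8: {1,2,3,4,5,7,8,9}:1  {2,3,4,5,7,8,9,10}:8  {3,4,5,6,7,8,9,10}:28
  |U|=9: {0,1,2,3,4,5,7,8,9}:1  {1,2,3,4,5,7,8,9,10}:9  {2,3,4,5,6,7,8,9,10}:36
  start at 0(y): 45
  start at 6(z): 10
sum over floor = 55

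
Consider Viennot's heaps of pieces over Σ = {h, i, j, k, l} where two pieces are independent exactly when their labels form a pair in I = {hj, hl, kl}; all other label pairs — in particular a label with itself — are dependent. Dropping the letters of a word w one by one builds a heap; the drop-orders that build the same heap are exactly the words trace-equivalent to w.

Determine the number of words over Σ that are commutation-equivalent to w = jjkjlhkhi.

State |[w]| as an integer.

drop 0:j onto floor
drop 1:j onto {0:j}
drop 2:k onto {1:j}
drop 3:j onto {2:k}
drop 4:l onto {3:j}
drop 5:h onto {2:k}
drop 6:k onto {3:j, 5:h}
drop 7:h onto {6:k}
drop 8:i onto {4:l, 7:h}
ground layer = {0:j}
drop-orders for the pieces not yet dropped (sum over which currently-grounded one goes next):
  1 to go: {8} 1
  2 to go: {4,8} 1  {7,8} 1
  3 to go: {4,7,8} 2  {6,7,8} 1
  4 to go: {4,6,7,8} 3  {5,6,7,8} 1
  5 to go: {3,4,6,7,8} 3  {4,5,6,7,8} 4
  6 to go: {3,4,5,6,7,8} 7
  7 to go: {2,3,4,5,6,7,8} 7
  if 0:j drops first: 7 orders

7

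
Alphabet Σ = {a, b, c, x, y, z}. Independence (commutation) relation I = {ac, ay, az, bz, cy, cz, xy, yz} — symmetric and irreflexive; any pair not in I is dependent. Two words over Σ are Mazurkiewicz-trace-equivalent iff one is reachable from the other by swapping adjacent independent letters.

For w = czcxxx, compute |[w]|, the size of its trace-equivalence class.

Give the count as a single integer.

drop 0:c onto floor
drop 1:z onto floor
drop 2:c onto {0:c}
drop 3:x onto {1:z, 2:c}
drop 4:x onto {3:x}
drop 5:x onto {4:x}
ground layer = {0:c, 1:z}
drop-orders for the pieces not yet dropped (sum over which currently-grounded one goes next):
  1 to go: {5} 1
  2 to go: {4,5} 1
  3 to go: {3,4,5} 1
  4 to go: {1,3,4,5} 1  {2,3,4,5} 1
  if 0:c drops first: 2 orders
  if 1:z drops first: 1 orders
heap linearizations: 3

3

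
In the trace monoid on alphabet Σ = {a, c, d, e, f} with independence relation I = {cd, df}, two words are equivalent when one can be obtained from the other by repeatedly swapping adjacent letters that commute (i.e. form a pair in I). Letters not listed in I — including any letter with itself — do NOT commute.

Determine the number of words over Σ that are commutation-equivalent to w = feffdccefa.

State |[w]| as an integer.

5

piece 0:f — minimal
piece 1:e rests on {0:f}
piece 2:f rests on {1:e}
piece 3:f rests on {2:f}
piece 4:d rests on {1:e}
piece 5:c rests on {3:f}
piece 6:c rests on {5:c}
piece 7:e rests on {4:d, 6:c}
piece 8:f rests on {7:e}
piece 9:a rests on {8:f}
minimal pieces: {0:f}
ways to finish when only these pieces remain (= sum over removing one remaining piece with nothing left below it):
  1 left: {9}→1
  2 left: {8,9}→1
  3 left: {7,8,9}→1
  4 left: {4,7,8,9}→1  {6,7,8,9}→1
  5 left: {4,6,7,8,9}→2  {5,6,7,8,9}→1
  6 left: {3,5,6,7,8,9}→1  {4,5,6,7,8,9}→3
  7 left: {2,3,5,6,7,8,9}→1  {3,4,5,6,7,8,9}→4
  8 left: {2,3,4,5,6,7,8,9}→5
  placing 0:f first → 5 extensions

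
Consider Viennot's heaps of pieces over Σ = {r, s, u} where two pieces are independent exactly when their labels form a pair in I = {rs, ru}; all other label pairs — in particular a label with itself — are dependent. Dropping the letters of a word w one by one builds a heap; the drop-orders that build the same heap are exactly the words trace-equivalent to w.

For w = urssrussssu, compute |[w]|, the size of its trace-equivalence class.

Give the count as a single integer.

55

drop 0:u onto floor
drop 1:r onto floor
drop 2:s onto {0:u}
drop 3:s onto {2:s}
drop 4:r onto {1:r}
drop 5:u onto {3:s}
drop 6:s onto {5:u}
drop 7:s onto {6:s}
drop 8:s onto {7:s}
drop 9:s onto {8:s}
drop 10:u onto {9:s}
ground layer = {0:u, 1:r}
drop-orders for the pieces not yet dropped (sum over which currently-grounded one goes next):
  1 to go: {4} 1  {10} 1
  2 to go: {1,4} 1  {4,10} 2  {9,10} 1
  3 to go: {1,4,10} 3  {4,9,10} 3  {8,9,10} 1
  4 to go: {1,4,9,10} 6  {4,8,9,10} 4  {7,8,9,10} 1
  5 to go: {1,4,8,9,10} 10  {4,7,8,9,10} 5  {6,7,8,9,10} 1
  6 to go: {1,4,7,8,9,10} 15  {4,6,7,8,9,10} 6  {5,6,7,8,9,10} 1
  7 to go: {1,4,6,7,8,9,10} 21  {3,5,6,7,8,9,10} 1  {4,5,6,7,8,9,10} 7
  8 to go: {1,4,5,6,7,8,9,10} 28  {2,3,5,6,7,8,9,10} 1  {3,4,5,6,7,8,9,10} 8
  9 to go: {0,2,3,5,6,7,8,9,10} 1  {1,3,4,5,6,7,8,9,10} 36  {2,3,4,5,6,7,8,9,10} 9
  if 0:u drops first: 45 orders
  if 1:r drops first: 10 orders
heap linearizations: 55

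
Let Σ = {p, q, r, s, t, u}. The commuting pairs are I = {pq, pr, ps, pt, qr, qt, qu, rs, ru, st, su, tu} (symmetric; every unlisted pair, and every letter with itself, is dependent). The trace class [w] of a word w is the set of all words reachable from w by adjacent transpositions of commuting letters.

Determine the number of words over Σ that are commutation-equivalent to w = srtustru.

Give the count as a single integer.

piece 0:s — minimal
piece 1:r — minimal
piece 2:t rests on {1:r}
piece 3:u — minimal
piece 4:s rests on {0:s}
piece 5:t rests on {2:t}
piece 6:r rests on {5:t}
piece 7:u rests on {3:u}
minimal pieces: {0:s, 1:r, 3:u}
ways to finish when only these pieces remain (= sum over removing one remaining piece with nothing left below it):
  1 left: {4}→1  {6}→1  {7}→1
  2 left: {0,4}→1  {3,7}→1  {4,6}→2  {4,7}→2  {5,6}→1  {6,7}→2
  3 left: {0,4,6}→3  {0,4,7}→3  {2,5,6}→1  {3,4,7}→3  {3,6,7}→3  {4,5,6}→3  {4,6,7}→6  {5,6,7}→3
  4 left: {0,3,4,7}→6  {0,4,5,6}→6  {0,4,6,7}→12  {1,2,5,6}→1  {2,4,5,6}→4  {2,5,6,7}→4  {3,4,6,7}→12  {3,5,6,7}→6  {4,5,6,7}→12
  5 left: {0,2,4,5,6}→10  {0,3,4,6,7}→30  {0,4,5,6,7}→30  {1,2,4,5,6}→5  {1,2,5,6,7}→5  {2,3,5,6,7}→10  {2,4,5,6,7}→20  {3,4,5,6,7}→30
  6 left: {0,1,2,4,5,6}→15  {0,2,4,5,6,7}→60  {0,3,4,5,6,7}→90  {1,2,3,5,6,7}→15  {1,2,4,5,6,7}→30  {2,3,4,5,6,7}→60
  placing 0:s first → 105 extensions
  placing 1:r first → 210 extensions
  placing 3:u first → 105 extensions
total linear extensions = 420

420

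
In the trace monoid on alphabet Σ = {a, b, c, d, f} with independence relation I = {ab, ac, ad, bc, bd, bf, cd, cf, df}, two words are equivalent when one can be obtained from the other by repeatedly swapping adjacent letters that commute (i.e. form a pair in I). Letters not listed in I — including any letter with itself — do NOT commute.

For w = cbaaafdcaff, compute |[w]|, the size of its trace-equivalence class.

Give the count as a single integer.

3960

drop 0:c onto floor
drop 1:b onto floor
drop 2:a onto floor
drop 3:a onto {2:a}
drop 4:a onto {3:a}
drop 5:f onto {4:a}
drop 6:d onto floor
drop 7:c onto {0:c}
drop 8:a onto {5:f}
drop 9:f onto {8:a}
drop 10:f onto {9:f}
ground layer = {0:c, 1:b, 2:a, 6:d}
drop-orders for the pieces not yet dropped (sum over which currently-grounded one goes next):
  1 to go: {1} 1  {6} 1  {7} 1  {10} 1
  2 to go: {0,7} 1  {1,6} 2  {1,7} 2  {1,10} 2  {6,7} 2  {6,10} 2  {7,10} 2  {9,10} 1
  3 to go: {0,1,7} 3  {0,6,7} 3  {0,7,10} 3  {1,6,7} 6  {1,6,10} 6  {1,7,10} 6  {1,9,10} 3  {6,7,10} 6  {6,9,10} 3  {7,9,10} 3  {8,9,10} 1
  4 to go: {0,1,6,7} 12  {0,1,7,10} 12  {0,6,7,10} 12  {0,7,9,10} 6  {1,6,7,10} 24  {1,6,9,10} 12  {1,7,9,10} 12  {1,8,9,10} 4  {5,8,9,10} 1  {6,7,9,10} 12  {6,8,9,10} 4  {7,8,9,10} 4
  5 to go: {0,1,6,7,10} 60  {0,1,7,9,10} 30  {0,6,7,9,10} 30  {0,7,8,9,10} 10  {1,5,8,9,10} 5  {1,6,7,9,10} 60  {1,6,8,9,10} 20  {1,7,8,9,10} 20  {4,5,8,9,10} 1  {5,6,8,9,10} 5  {5,7,8,9,10} 5  {6,7,8,9,10} 20
  6 to go: {0,1,6,7,9,10} 180  {0,1,7,8,9,10} 60  {0,5,7,8,9,10} 15  {0,6,7,8,9,10} 60  {1,4,5,8,9,10} 6  {1,5,6,8,9,10} 30  {1,5,7,8,9,10} 30  {1,6,7,8,9,10} 120  {3,4,5,8,9,10} 1  {4,5,6,8,9,10} 6  {4,5,7,8,9,10} 6  {5,6,7,8,9,10} 30
  7 to go: {0,1,5,7,8,9,10} 105  {0,1,6,7,8,9,10} 420  {0,4,5,7,8,9,10} 21  {0,5,6,7,8,9,10} 105  {1,3,4,5,8,9,10} 7  {1,4,5,6,8,9,10} 42  {1,4,5,7,8,9,10} 42  {1,5,6,7,8,9,10} 210  {2,3,4,5,8,9,10} 1  {3,4,5,6,8,9,10} 7  {3,4,5,7,8,9,10} 7  {4,5,6,7,8,9,10} 42
  8 to go: {0,1,4,5,7,8,9,10} 168  {0,1,5,6,7,8,9,10} 840  {0,3,4,5,7,8,9,10} 28  {0,4,5,6,7,8,9,10} 168  {1,2,3,4,5,8,9,10} 8  {1,3,4,5,6,8,9,10} 56  {1,3,4,5,7,8,9,10} 56  {1,4,5,6,7,8,9,10} 336  {2,3,4,5,6,8,9,10} 8  {2,3,4,5,7,8,9,10} 8  {3,4,5,6,7,8,9,10} 56
  9 to go: {0,1,3,4,5,7,8,9,10} 252  {0,1,4,5,6,7,8,9,10} 1512  {0,2,3,4,5,7,8,9,10} 36  {0,3,4,5,6,7,8,9,10} 252  {1,2,3,4,5,6,8,9,10} 72  {1,2,3,4,5,7,8,9,10} 72  {1,3,4,5,6,7,8,9,10} 504  {2,3,4,5,6,7,8,9,10} 72
  if 0:c drops first: 720 orders
  if 1:b drops first: 360 orders
  if 2:a drops first: 2520 orders
  if 6:d drops first: 360 orders
heap linearizations: 3960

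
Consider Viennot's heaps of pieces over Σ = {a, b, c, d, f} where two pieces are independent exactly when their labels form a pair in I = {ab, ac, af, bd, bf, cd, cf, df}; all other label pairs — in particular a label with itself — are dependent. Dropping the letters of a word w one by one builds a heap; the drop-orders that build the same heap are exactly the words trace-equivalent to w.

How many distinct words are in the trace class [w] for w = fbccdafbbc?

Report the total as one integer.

drop 0:f onto floor
drop 1:b onto floor
drop 2:c onto {1:b}
drop 3:c onto {2:c}
drop 4:d onto floor
drop 5:a onto {4:d}
drop 6:f onto {0:f}
drop 7:b onto {3:c}
drop 8:b onto {7:b}
drop 9:c onto {8:b}
ground layer = {0:f, 1:b, 4:d}
drop-orders for the pieces not yet dropped (sum over which currently-grounded one goes next):
  1 to go: {5} 1  {6} 1  {9} 1
  2 to go: {0,6} 1  {4,5} 1  {5,6} 2  {5,9} 2  {6,9} 2  {8,9} 1
  3 to go: {0,5,6} 3  {0,6,9} 3  {4,5,6} 3  {4,5,9} 3  {5,6,9} 6  {5,8,9} 3  {6,8,9} 3  {7,8,9} 1
  4 to go: {0,4,5,6} 6  {0,5,6,9} 12  {0,6,8,9} 6  {3,7,8,9} 1  {4,5,6,9} 12  {4,5,8,9} 6  {5,6,8,9} 12  {5,7,8,9} 4  {6,7,8,9} 4
  5 to go: {0,4,5,6,9} 30  {0,5,6,8,9} 30  {0,6,7,8,9} 10  {2,3,7,8,9} 1  {3,5,7,8,9} 5  {3,6,7,8,9} 5  {4,5,6,8,9} 30  {4,5,7,8,9} 10  {5,6,7,8,9} 20
  6 to go: {0,3,6,7,8,9} 15  {0,4,5,6,8,9} 90  {0,5,6,7,8,9} 60  {1,2,3,7,8,9} 1  {2,3,5,7,8,9} 6  {2,3,6,7,8,9} 6  {3,4,5,7,8,9} 15  {3,5,6,7,8,9} 30  {4,5,6,7,8,9} 60
  7 to go: {0,2,3,6,7,8,9} 21  {0,3,5,6,7,8,9} 105  {0,4,5,6,7,8,9} 210  {1,2,3,5,7,8,9} 7  {1,2,3,6,7,8,9} 7  {2,3,4,5,7,8,9} 21  {2,3,5,6,7,8,9} 42  {3,4,5,6,7,8,9} 105
  8 to go: {0,1,2,3,6,7,8,9} 28  {0,2,3,5,6,7,8,9} 168  {0,3,4,5,6,7,8,9} 420  {1,2,3,4,5,7,8,9} 28  {1,2,3,5,6,7,8,9} 56  {2,3,4,5,6,7,8,9} 168
  if 0:f drops first: 252 orders
  if 1:b drops first: 756 orders
  if 4:d drops first: 252 orders
heap linearizations: 1260

1260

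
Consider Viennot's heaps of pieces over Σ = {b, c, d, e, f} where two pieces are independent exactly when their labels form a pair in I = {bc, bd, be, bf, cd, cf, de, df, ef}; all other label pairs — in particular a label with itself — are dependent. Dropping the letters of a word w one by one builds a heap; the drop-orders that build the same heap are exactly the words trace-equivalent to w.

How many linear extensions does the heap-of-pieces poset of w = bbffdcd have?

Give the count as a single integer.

0(b) covers ∅
1(b) covers 0:b
2(f) covers ∅
3(f) covers 2:f
4(d) covers ∅
5(c) covers ∅
6(d) covers 4:d
floor of heap: 0:b, 2:f, 4:d, 5:c
completions by unplaced set U, small U first (add the entries for U minus each lowest piece of U):
  |U|=1: {1}:1  {3}:1  {5}:1  {6}:1
  |U|=2: {0,1}:1  {1,3}:2  {1,5}:2  {1,6}:2  {2,3}:1  {3,5}:2  {3,6}:2  {4,6}:1  {5,6}:2
  |U|=3: {0,1,3}:3  {0,1,5}:3  {0,1,6}:3  {1,2,3}:3  {1,3,5}:6  {1,3,6}:6  {1,4,6}:3  {1,5,6}:6  {2,3,5}:3  {2,3,6}:3  {3,4,6}:3  {3,5,6}:6  {4,5,6}:3
  |U|=4: {0,1,2,3}:6  {0,1,3,5}:12  {0,1,3,6}:12  {0,1,4,6}:6  {0,1,5,6}:12  {1,2,3,5}:12  {1,2,3,6}:12  {1,3,4,6}:12  {1,3,5,6}:24  {1,4,5,6}:12  {2,3,4,6}:6  {2,3,5,6}:12  {3,4,5,6}:12
  |U|=5: {0,1,2,3,5}:30  {0,1,2,3,6}:30  {0,1,3,4,6}:30  {0,1,3,5,6}:60  {0,1,4,5,6}:30  {1,2,3,4,6}:30  {1,2,3,5,6}:60  {1,3,4,5,6}:60  {2,3,4,5,6}:30
  start at 0(b): 180
  start at 2(f): 180
  start at 4(d): 180
  start at 5(c): 90
sum over floor = 630

630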